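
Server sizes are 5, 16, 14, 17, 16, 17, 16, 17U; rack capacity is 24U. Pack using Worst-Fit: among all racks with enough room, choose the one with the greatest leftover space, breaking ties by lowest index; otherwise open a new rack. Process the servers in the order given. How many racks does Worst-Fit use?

7

rack 1: place 5U, 19U left
rack 1: place 16U, 3U left
rack 2: place 14U, 10U left
rack 3: place 17U, 7U left
rack 4: place 16U, 8U left
rack 5: place 17U, 7U left
rack 6: place 16U, 8U left
rack 7: place 17U, 7U left
Final racks: [5,16] [14] [17] [16] [17] [16] [17].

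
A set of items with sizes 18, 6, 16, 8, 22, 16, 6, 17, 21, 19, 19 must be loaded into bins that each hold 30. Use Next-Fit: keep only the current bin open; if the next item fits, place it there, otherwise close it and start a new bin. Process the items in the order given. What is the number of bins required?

bin 1: place 18, 12 left
bin 1: place 6, 6 left
bin 2: place 16, 14 left
bin 2: place 8, 6 left
bin 3: place 22, 8 left
bin 4: place 16, 14 left
bin 4: place 6, 8 left
bin 5: place 17, 13 left
bin 6: place 21, 9 left
bin 7: place 19, 11 left
bin 8: place 19, 11 left
Final bins: [18,6] [16,8] [22] [16,6] [17] [21] [19] [19].

8 bins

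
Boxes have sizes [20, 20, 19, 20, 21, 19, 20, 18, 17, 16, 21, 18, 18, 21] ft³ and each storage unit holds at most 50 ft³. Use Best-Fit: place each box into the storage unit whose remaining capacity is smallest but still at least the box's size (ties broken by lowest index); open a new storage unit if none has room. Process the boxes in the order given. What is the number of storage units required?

20 ft³ → storage unit 1 (remaining 30 ft³)
20 ft³ → storage unit 1 (remaining 10 ft³)
19 ft³ → storage unit 2 (remaining 31 ft³)
20 ft³ → storage unit 2 (remaining 11 ft³)
21 ft³ → storage unit 3 (remaining 29 ft³)
19 ft³ → storage unit 3 (remaining 10 ft³)
20 ft³ → storage unit 4 (remaining 30 ft³)
18 ft³ → storage unit 4 (remaining 12 ft³)
17 ft³ → storage unit 5 (remaining 33 ft³)
16 ft³ → storage unit 5 (remaining 17 ft³)
21 ft³ → storage unit 6 (remaining 29 ft³)
18 ft³ → storage unit 6 (remaining 11 ft³)
18 ft³ → storage unit 7 (remaining 32 ft³)
21 ft³ → storage unit 7 (remaining 11 ft³)

7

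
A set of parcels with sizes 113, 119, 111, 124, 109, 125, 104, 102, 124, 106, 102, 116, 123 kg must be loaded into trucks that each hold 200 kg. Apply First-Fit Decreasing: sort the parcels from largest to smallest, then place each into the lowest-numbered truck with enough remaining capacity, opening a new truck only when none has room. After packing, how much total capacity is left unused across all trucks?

Sorted descending: 125, 124, 124, 123, 119, 116, 113, 111, 109, 106, 104, 102, 102.
Put 125 kg in truck 1; 75 kg remain.
Put 124 kg in truck 2; 76 kg remain.
Put 124 kg in truck 3; 76 kg remain.
Put 123 kg in truck 4; 77 kg remain.
Put 119 kg in truck 5; 81 kg remain.
Put 116 kg in truck 6; 84 kg remain.
Put 113 kg in truck 7; 87 kg remain.
Put 111 kg in truck 8; 89 kg remain.
Put 109 kg in truck 9; 91 kg remain.
Put 106 kg in truck 10; 94 kg remain.
Put 104 kg in truck 11; 96 kg remain.
Put 102 kg in truck 12; 98 kg remain.
Put 102 kg in truck 13; 98 kg remain.
13 trucks × 200 kg = 2600 kg; used 1478 kg; unused 1122 kg.

1122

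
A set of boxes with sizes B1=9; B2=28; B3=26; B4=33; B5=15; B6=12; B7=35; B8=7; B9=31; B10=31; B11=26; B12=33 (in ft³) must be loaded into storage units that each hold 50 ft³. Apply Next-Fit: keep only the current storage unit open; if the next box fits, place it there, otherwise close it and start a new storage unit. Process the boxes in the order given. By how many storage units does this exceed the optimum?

0

Next-Fit: [9,28] [26] [33,15] [12,35] [7,31] [31] [26] [33] → 8 storage units.
8 boxes exceed 25 ft³ (half the capacity), and no two of those can share a storage unit, so at least 8 storage units are needed.
So 8 is already optimal.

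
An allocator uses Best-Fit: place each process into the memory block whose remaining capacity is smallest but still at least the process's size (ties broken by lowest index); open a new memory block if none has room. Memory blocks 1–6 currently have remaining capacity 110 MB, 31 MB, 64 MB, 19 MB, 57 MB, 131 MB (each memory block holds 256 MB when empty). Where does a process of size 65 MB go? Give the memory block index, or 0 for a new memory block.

1

Memory blocks with room: memory block 1 (110 MB), memory block 6 (131 MB).
Tightest fit is memory block 1 with 110 MB free.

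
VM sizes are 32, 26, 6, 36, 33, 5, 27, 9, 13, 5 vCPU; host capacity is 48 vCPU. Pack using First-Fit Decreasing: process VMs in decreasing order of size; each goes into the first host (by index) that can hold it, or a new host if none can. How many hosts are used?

Sorted descending: 36, 33, 32, 27, 26, 13, 9, 6, 5, 5.
host 1: place 36 vCPU, 12 vCPU left
host 2: place 33 vCPU, 15 vCPU left
host 3: place 32 vCPU, 16 vCPU left
host 4: place 27 vCPU, 21 vCPU left
host 5: place 26 vCPU, 22 vCPU left
host 2: place 13 vCPU, 2 vCPU left
host 1: place 9 vCPU, 3 vCPU left
host 3: place 6 vCPU, 10 vCPU left
host 3: place 5 vCPU, 5 vCPU left
host 3: place 5 vCPU, 0 vCPU left
Final hosts: [36,9] [33,13] [32,6,5,5] [27] [26].

5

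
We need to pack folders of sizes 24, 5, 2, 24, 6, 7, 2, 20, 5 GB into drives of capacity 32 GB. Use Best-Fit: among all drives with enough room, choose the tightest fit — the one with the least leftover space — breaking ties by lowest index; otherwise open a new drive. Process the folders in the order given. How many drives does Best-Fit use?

3

24 GB → drive 1 (remaining 8 GB)
5 GB → drive 1 (remaining 3 GB)
2 GB → drive 1 (remaining 1 GB)
24 GB → drive 2 (remaining 8 GB)
6 GB → drive 2 (remaining 2 GB)
7 GB → drive 3 (remaining 25 GB)
2 GB → drive 2 (remaining 0 GB)
20 GB → drive 3 (remaining 5 GB)
5 GB → drive 3 (remaining 0 GB)
Final drives: [24,5,2] [24,6,2] [7,20,5].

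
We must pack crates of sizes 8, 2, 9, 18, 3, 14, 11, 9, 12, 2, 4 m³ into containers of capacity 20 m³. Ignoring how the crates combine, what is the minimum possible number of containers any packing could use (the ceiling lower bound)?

Total size = 8 + 2 + 9 + 18 + 3 + 14 + 11 + 9 + 12 + 2 + 4 = 92 m³.
⌈92 / 20⌉ = 5.

5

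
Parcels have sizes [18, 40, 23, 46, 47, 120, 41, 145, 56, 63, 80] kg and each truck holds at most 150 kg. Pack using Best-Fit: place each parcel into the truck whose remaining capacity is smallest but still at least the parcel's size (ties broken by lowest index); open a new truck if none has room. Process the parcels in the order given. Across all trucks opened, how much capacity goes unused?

truck 1: place 18 kg, 132 kg left
truck 1: place 40 kg, 92 kg left
truck 1: place 23 kg, 69 kg left
truck 1: place 46 kg, 23 kg left
truck 2: place 47 kg, 103 kg left
truck 3: place 120 kg, 30 kg left
truck 2: place 41 kg, 62 kg left
truck 4: place 145 kg, 5 kg left
truck 2: place 56 kg, 6 kg left
truck 5: place 63 kg, 87 kg left
truck 5: place 80 kg, 7 kg left
5 trucks × 150 kg = 750 kg; used 679 kg; unused 71 kg.

71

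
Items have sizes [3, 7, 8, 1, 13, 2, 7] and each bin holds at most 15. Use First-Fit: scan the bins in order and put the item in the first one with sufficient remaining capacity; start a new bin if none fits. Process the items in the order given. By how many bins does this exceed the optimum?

First-Fit: [3,7,1,2] [8,7] [13] → 3 bins.
Total size 41; any packing needs at least ⌈41/15⌉ = 3 bins.
So 3 is already optimal.

0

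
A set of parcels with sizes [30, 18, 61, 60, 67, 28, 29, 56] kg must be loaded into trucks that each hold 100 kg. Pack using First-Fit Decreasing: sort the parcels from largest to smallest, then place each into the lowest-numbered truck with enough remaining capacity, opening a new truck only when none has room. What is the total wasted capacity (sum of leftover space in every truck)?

51

Sorted descending: 67, 61, 60, 56, 30, 29, 28, 18.
truck 1: place 67 kg, 33 kg left
truck 2: place 61 kg, 39 kg left
truck 3: place 60 kg, 40 kg left
truck 4: place 56 kg, 44 kg left
truck 1: place 30 kg, 3 kg left
truck 2: place 29 kg, 10 kg left
truck 3: place 28 kg, 12 kg left
truck 4: place 18 kg, 26 kg left
4 trucks × 100 kg = 400 kg; used 349 kg; unused 51 kg.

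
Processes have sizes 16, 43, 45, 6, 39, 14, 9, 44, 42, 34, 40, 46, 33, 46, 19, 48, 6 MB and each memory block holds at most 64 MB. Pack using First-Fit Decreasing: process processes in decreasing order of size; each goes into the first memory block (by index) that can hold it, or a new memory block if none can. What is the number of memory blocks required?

11 memory blocks

Sorted descending: 48, 46, 46, 45, 44, 43, 42, 40, 39, 34, 33, 19, 16, 14, 9, 6, 6.
memory block 1: place 48 MB, 16 MB left
memory block 2: place 46 MB, 18 MB left
memory block 3: place 46 MB, 18 MB left
memory block 4: place 45 MB, 19 MB left
memory block 5: place 44 MB, 20 MB left
memory block 6: place 43 MB, 21 MB left
memory block 7: place 42 MB, 22 MB left
memory block 8: place 40 MB, 24 MB left
memory block 9: place 39 MB, 25 MB left
memory block 10: place 34 MB, 30 MB left
memory block 11: place 33 MB, 31 MB left
memory block 4: place 19 MB, 0 MB left
memory block 1: place 16 MB, 0 MB left
memory block 2: place 14 MB, 4 MB left
memory block 3: place 9 MB, 9 MB left
memory block 3: place 6 MB, 3 MB left
memory block 5: place 6 MB, 14 MB left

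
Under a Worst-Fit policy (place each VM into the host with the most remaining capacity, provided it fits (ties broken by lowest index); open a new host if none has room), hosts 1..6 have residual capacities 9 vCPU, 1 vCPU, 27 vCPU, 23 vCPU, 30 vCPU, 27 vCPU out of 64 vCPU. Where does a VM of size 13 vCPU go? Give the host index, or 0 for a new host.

Hosts with room: host 3 (27 vCPU), host 4 (23 vCPU), host 5 (30 vCPU), host 6 (27 vCPU).
Most room is host 5 with 30 vCPU free.

5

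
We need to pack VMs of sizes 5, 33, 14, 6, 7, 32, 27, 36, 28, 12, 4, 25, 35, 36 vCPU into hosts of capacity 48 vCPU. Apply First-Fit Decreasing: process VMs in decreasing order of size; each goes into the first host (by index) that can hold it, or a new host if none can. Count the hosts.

8

Sorted descending: 36, 36, 35, 33, 32, 28, 27, 25, 14, 12, 7, 6, 5, 4.
host 1: place 36 vCPU, 12 vCPU left
host 2: place 36 vCPU, 12 vCPU left
host 3: place 35 vCPU, 13 vCPU left
host 4: place 33 vCPU, 15 vCPU left
host 5: place 32 vCPU, 16 vCPU left
host 6: place 28 vCPU, 20 vCPU left
host 7: place 27 vCPU, 21 vCPU left
host 8: place 25 vCPU, 23 vCPU left
host 4: place 14 vCPU, 1 vCPU left
host 1: place 12 vCPU, 0 vCPU left
host 2: place 7 vCPU, 5 vCPU left
host 3: place 6 vCPU, 7 vCPU left
host 2: place 5 vCPU, 0 vCPU left
host 3: place 4 vCPU, 3 vCPU left
Final hosts: [36,12] [36,7,5] [35,6,4] [33,14] [32] [28] [27] [25].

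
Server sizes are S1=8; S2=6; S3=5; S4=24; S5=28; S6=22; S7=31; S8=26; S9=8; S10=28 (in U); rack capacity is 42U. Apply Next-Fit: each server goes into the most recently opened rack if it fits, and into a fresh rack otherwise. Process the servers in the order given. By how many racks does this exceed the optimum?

Next-Fit: [8,6,5] [24] [28] [22] [31] [26,8] [28] → 7 racks.
6 servers exceed 21U (half the capacity), and no two of those can share a rack, so at least 6 racks are needed.
An optimal packing achieves that bound: [31,8] [28,8,6] [28,5] [26] [24] [22] → 6 racks.
Excess: 7 − 6 = 1.

1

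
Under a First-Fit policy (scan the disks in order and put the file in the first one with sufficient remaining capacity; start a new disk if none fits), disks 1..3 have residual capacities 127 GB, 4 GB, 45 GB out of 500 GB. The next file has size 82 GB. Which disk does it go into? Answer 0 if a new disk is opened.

1

Disks with room: disk 1 (127 GB).
The first with room is disk 1.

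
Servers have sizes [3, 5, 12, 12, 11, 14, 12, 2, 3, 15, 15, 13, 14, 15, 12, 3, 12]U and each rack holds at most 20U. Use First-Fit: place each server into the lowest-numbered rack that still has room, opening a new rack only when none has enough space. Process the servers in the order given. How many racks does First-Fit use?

Put 3U in rack 1; 17U remain.
Put 5U in rack 1; 12U remain.
Put 12U in rack 1; 0U remain.
Put 12U in rack 2; 8U remain.
Put 11U in rack 3; 9U remain.
Put 14U in rack 4; 6U remain.
Put 12U in rack 5; 8U remain.
Put 2U in rack 2; 6U remain.
Put 3U in rack 2; 3U remain.
Put 15U in rack 6; 5U remain.
Put 15U in rack 7; 5U remain.
Put 13U in rack 8; 7U remain.
Put 14U in rack 9; 6U remain.
Put 15U in rack 10; 5U remain.
Put 12U in rack 11; 8U remain.
Put 3U in rack 2; 0U remain.
Put 12U in rack 12; 8U remain.

12 racks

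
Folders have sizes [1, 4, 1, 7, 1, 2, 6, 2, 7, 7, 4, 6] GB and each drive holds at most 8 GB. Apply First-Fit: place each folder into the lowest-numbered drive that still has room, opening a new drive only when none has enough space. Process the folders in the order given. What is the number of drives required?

7

1 GB → drive 1 (remaining 7 GB)
4 GB → drive 1 (remaining 3 GB)
1 GB → drive 1 (remaining 2 GB)
7 GB → drive 2 (remaining 1 GB)
1 GB → drive 1 (remaining 1 GB)
2 GB → drive 3 (remaining 6 GB)
6 GB → drive 3 (remaining 0 GB)
2 GB → drive 4 (remaining 6 GB)
7 GB → drive 5 (remaining 1 GB)
7 GB → drive 6 (remaining 1 GB)
4 GB → drive 4 (remaining 2 GB)
6 GB → drive 7 (remaining 2 GB)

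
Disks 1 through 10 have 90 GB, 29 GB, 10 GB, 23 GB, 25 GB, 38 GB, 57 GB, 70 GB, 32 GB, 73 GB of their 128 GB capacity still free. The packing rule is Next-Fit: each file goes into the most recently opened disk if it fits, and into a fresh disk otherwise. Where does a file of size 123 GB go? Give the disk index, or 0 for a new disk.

Next-Fit only looks at disk 10, which has 73 GB free.
123 GB does not fit, so a new disk is opened.

0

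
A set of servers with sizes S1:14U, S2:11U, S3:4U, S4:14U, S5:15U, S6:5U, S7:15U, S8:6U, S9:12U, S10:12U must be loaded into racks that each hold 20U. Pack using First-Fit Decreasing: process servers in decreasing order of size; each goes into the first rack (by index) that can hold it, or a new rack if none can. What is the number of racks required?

Sorted descending: 15, 15, 14, 14, 12, 12, 11, 6, 5, 4.
15U → rack 1 (remaining 5U)
15U → rack 2 (remaining 5U)
14U → rack 3 (remaining 6U)
14U → rack 4 (remaining 6U)
12U → rack 5 (remaining 8U)
12U → rack 6 (remaining 8U)
11U → rack 7 (remaining 9U)
6U → rack 3 (remaining 0U)
5U → rack 1 (remaining 0U)
4U → rack 2 (remaining 1U)
Final racks: [15,5] [15,4] [14,6] [14] [12] [12] [11].

7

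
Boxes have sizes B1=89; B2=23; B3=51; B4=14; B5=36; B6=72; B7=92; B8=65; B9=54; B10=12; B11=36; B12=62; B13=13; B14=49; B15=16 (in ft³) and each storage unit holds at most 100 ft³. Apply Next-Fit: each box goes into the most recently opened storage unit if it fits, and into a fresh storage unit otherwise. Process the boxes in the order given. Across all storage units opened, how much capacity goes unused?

B1 (89 ft³) → storage unit 1 (remaining 11 ft³)
B2 (23 ft³) → storage unit 2 (remaining 77 ft³)
B3 (51 ft³) → storage unit 2 (remaining 26 ft³)
B4 (14 ft³) → storage unit 2 (remaining 12 ft³)
B5 (36 ft³) → storage unit 3 (remaining 64 ft³)
B6 (72 ft³) → storage unit 4 (remaining 28 ft³)
B7 (92 ft³) → storage unit 5 (remaining 8 ft³)
B8 (65 ft³) → storage unit 6 (remaining 35 ft³)
B9 (54 ft³) → storage unit 7 (remaining 46 ft³)
B10 (12 ft³) → storage unit 7 (remaining 34 ft³)
B11 (36 ft³) → storage unit 8 (remaining 64 ft³)
B12 (62 ft³) → storage unit 8 (remaining 2 ft³)
B13 (13 ft³) → storage unit 9 (remaining 87 ft³)
B14 (49 ft³) → storage unit 9 (remaining 38 ft³)
B15 (16 ft³) → storage unit 9 (remaining 22 ft³)
9 storage units × 100 ft³ = 900 ft³; used 684 ft³; unused 216 ft³.

216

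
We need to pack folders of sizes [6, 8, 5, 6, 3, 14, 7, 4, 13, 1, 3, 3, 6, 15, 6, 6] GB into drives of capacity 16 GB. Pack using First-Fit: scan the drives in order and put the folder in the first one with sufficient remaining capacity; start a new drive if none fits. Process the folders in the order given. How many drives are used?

8 drives

6 GB → drive 1 (remaining 10 GB)
8 GB → drive 1 (remaining 2 GB)
5 GB → drive 2 (remaining 11 GB)
6 GB → drive 2 (remaining 5 GB)
3 GB → drive 2 (remaining 2 GB)
14 GB → drive 3 (remaining 2 GB)
7 GB → drive 4 (remaining 9 GB)
4 GB → drive 4 (remaining 5 GB)
13 GB → drive 5 (remaining 3 GB)
1 GB → drive 1 (remaining 1 GB)
3 GB → drive 4 (remaining 2 GB)
3 GB → drive 5 (remaining 0 GB)
6 GB → drive 6 (remaining 10 GB)
15 GB → drive 7 (remaining 1 GB)
6 GB → drive 6 (remaining 4 GB)
6 GB → drive 8 (remaining 10 GB)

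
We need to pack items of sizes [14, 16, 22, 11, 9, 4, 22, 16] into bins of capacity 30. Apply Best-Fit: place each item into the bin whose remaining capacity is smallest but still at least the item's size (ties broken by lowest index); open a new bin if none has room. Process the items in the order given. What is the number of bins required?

14 → bin 1 (remaining 16)
16 → bin 1 (remaining 0)
22 → bin 2 (remaining 8)
11 → bin 3 (remaining 19)
9 → bin 3 (remaining 10)
4 → bin 2 (remaining 4)
22 → bin 4 (remaining 8)
16 → bin 5 (remaining 14)

5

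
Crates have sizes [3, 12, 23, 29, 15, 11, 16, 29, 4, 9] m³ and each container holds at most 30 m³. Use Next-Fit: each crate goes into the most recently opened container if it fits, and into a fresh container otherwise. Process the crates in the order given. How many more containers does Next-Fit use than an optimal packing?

1

Next-Fit: [3,12] [23] [29] [15,11] [16] [29] [4,9] → 7 containers.
Total size 151 m³; any packing needs at least ⌈151/30⌉ = 6 containers.
An optimal packing achieves that bound: [29] [29] [23,4,3] [16,12] [15,11] [9] → 6 containers.
Excess: 7 − 6 = 1.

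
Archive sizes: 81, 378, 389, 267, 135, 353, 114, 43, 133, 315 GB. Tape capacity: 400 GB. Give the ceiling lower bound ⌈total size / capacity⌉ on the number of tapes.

Total size = 81 + 378 + 389 + 267 + 135 + 353 + 114 + 43 + 133 + 315 = 2208 GB.
⌈2208 / 400⌉ = 6.

6 tapes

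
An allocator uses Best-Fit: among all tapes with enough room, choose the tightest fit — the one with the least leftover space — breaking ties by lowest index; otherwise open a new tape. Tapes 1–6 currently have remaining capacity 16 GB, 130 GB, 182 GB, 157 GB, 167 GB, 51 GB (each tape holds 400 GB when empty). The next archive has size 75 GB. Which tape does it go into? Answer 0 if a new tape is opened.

Tapes with room: tape 2 (130 GB), tape 3 (182 GB), tape 4 (157 GB), tape 5 (167 GB).
Tightest fit is tape 2 with 130 GB free.

2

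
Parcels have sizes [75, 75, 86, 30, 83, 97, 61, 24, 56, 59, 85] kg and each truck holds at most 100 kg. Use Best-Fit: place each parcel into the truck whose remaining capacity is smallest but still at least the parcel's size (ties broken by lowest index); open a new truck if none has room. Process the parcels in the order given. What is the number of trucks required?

9

Put 75 kg in truck 1; 25 kg remain.
Put 75 kg in truck 2; 25 kg remain.
Put 86 kg in truck 3; 14 kg remain.
Put 30 kg in truck 4; 70 kg remain.
Put 83 kg in truck 5; 17 kg remain.
Put 97 kg in truck 6; 3 kg remain.
Put 61 kg in truck 4; 9 kg remain.
Put 24 kg in truck 1; 1 kg remain.
Put 56 kg in truck 7; 44 kg remain.
Put 59 kg in truck 8; 41 kg remain.
Put 85 kg in truck 9; 15 kg remain.
Final trucks: [75,24] [75] [86] [30,61] [83] [97] [56] [59] [85].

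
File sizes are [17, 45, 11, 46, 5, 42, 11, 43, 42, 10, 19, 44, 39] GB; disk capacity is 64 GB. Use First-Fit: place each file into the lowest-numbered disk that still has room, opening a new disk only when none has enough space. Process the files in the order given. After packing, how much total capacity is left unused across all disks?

74

disk 1: place 17 GB, 47 GB left
disk 1: place 45 GB, 2 GB left
disk 2: place 11 GB, 53 GB left
disk 2: place 46 GB, 7 GB left
disk 2: place 5 GB, 2 GB left
disk 3: place 42 GB, 22 GB left
disk 3: place 11 GB, 11 GB left
disk 4: place 43 GB, 21 GB left
disk 5: place 42 GB, 22 GB left
disk 3: place 10 GB, 1 GB left
disk 4: place 19 GB, 2 GB left
disk 6: place 44 GB, 20 GB left
disk 7: place 39 GB, 25 GB left
7 disks × 64 GB = 448 GB; used 374 GB; unused 74 GB.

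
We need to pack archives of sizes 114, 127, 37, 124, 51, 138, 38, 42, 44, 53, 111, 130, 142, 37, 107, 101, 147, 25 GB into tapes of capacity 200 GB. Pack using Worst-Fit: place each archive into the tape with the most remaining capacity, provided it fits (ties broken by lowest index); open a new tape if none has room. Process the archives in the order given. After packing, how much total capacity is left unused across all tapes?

Put 114 GB in tape 1; 86 GB remain.
Put 127 GB in tape 2; 73 GB remain.
Put 37 GB in tape 1; 49 GB remain.
Put 124 GB in tape 3; 76 GB remain.
Put 51 GB in tape 3; 25 GB remain.
Put 138 GB in tape 4; 62 GB remain.
Put 38 GB in tape 2; 35 GB remain.
Put 42 GB in tape 4; 20 GB remain.
Put 44 GB in tape 1; 5 GB remain.
Put 53 GB in tape 5; 147 GB remain.
Put 111 GB in tape 5; 36 GB remain.
Put 130 GB in tape 6; 70 GB remain.
Put 142 GB in tape 7; 58 GB remain.
Put 37 GB in tape 6; 33 GB remain.
Put 107 GB in tape 8; 93 GB remain.
Put 101 GB in tape 9; 99 GB remain.
Put 147 GB in tape 10; 53 GB remain.
Put 25 GB in tape 9; 74 GB remain.
10 tapes × 200 GB = 2000 GB; used 1568 GB; unused 432 GB.

432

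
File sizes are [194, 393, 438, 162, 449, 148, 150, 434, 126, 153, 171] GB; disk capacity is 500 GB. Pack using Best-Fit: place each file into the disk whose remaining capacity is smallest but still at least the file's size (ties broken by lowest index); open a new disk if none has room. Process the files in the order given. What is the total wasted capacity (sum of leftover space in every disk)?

682

Put 194 GB in disk 1; 306 GB remain.
Put 393 GB in disk 2; 107 GB remain.
Put 438 GB in disk 3; 62 GB remain.
Put 162 GB in disk 1; 144 GB remain.
Put 449 GB in disk 4; 51 GB remain.
Put 148 GB in disk 5; 352 GB remain.
Put 150 GB in disk 5; 202 GB remain.
Put 434 GB in disk 6; 66 GB remain.
Put 126 GB in disk 1; 18 GB remain.
Put 153 GB in disk 5; 49 GB remain.
Put 171 GB in disk 7; 329 GB remain.
7 disks × 500 GB = 3500 GB; used 2818 GB; unused 682 GB.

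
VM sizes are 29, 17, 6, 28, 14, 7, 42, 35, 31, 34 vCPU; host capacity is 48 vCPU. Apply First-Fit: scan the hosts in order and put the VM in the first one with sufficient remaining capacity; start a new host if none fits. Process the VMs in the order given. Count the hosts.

6

Put 29 vCPU in host 1; 19 vCPU remain.
Put 17 vCPU in host 1; 2 vCPU remain.
Put 6 vCPU in host 2; 42 vCPU remain.
Put 28 vCPU in host 2; 14 vCPU remain.
Put 14 vCPU in host 2; 0 vCPU remain.
Put 7 vCPU in host 3; 41 vCPU remain.
Put 42 vCPU in host 4; 6 vCPU remain.
Put 35 vCPU in host 3; 6 vCPU remain.
Put 31 vCPU in host 5; 17 vCPU remain.
Put 34 vCPU in host 6; 14 vCPU remain.
Final hosts: [29,17] [6,28,14] [7,35] [42] [31] [34].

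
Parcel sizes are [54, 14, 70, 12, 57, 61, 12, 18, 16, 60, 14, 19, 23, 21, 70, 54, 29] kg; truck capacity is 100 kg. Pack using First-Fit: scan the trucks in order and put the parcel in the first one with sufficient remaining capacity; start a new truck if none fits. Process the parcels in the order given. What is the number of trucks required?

Put 54 kg in truck 1; 46 kg remain.
Put 14 kg in truck 1; 32 kg remain.
Put 70 kg in truck 2; 30 kg remain.
Put 12 kg in truck 1; 20 kg remain.
Put 57 kg in truck 3; 43 kg remain.
Put 61 kg in truck 4; 39 kg remain.
Put 12 kg in truck 1; 8 kg remain.
Put 18 kg in truck 2; 12 kg remain.
Put 16 kg in truck 3; 27 kg remain.
Put 60 kg in truck 5; 40 kg remain.
Put 14 kg in truck 3; 13 kg remain.
Put 19 kg in truck 4; 20 kg remain.
Put 23 kg in truck 5; 17 kg remain.
Put 21 kg in truck 6; 79 kg remain.
Put 70 kg in truck 6; 9 kg remain.
Put 54 kg in truck 7; 46 kg remain.
Put 29 kg in truck 7; 17 kg remain.
Final trucks: [54,14,12,12] [70,18] [57,16,14] [61,19] [60,23] [21,70] [54,29].

7 trucks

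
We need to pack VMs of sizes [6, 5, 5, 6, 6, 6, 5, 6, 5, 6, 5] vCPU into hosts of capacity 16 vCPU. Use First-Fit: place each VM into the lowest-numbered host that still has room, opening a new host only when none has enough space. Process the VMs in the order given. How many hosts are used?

5 hosts

Put 6 vCPU in host 1; 10 vCPU remain.
Put 5 vCPU in host 1; 5 vCPU remain.
Put 5 vCPU in host 1; 0 vCPU remain.
Put 6 vCPU in host 2; 10 vCPU remain.
Put 6 vCPU in host 2; 4 vCPU remain.
Put 6 vCPU in host 3; 10 vCPU remain.
Put 5 vCPU in host 3; 5 vCPU remain.
Put 6 vCPU in host 4; 10 vCPU remain.
Put 5 vCPU in host 3; 0 vCPU remain.
Put 6 vCPU in host 4; 4 vCPU remain.
Put 5 vCPU in host 5; 11 vCPU remain.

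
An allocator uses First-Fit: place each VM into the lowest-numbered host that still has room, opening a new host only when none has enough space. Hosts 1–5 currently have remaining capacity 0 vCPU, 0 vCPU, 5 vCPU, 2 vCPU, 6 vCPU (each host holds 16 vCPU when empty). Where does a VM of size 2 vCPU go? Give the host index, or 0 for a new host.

3

Hosts with room: host 3 (5 vCPU), host 4 (2 vCPU), host 5 (6 vCPU).
The first with room is host 3.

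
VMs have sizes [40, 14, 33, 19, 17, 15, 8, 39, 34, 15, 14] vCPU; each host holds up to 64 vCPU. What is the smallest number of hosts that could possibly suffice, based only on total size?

Total size = 40 + 14 + 33 + 19 + 17 + 15 + 8 + 39 + 34 + 15 + 14 = 248 vCPU.
⌈248 / 64⌉ = 4.

4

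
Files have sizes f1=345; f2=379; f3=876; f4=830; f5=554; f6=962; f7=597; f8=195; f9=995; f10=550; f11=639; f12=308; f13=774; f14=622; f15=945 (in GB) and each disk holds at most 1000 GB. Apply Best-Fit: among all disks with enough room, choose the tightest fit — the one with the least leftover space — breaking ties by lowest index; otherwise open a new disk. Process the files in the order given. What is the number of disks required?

f1 (345 GB) → disk 1 (remaining 655 GB)
f2 (379 GB) → disk 1 (remaining 276 GB)
f3 (876 GB) → disk 2 (remaining 124 GB)
f4 (830 GB) → disk 3 (remaining 170 GB)
f5 (554 GB) → disk 4 (remaining 446 GB)
f6 (962 GB) → disk 5 (remaining 38 GB)
f7 (597 GB) → disk 6 (remaining 403 GB)
f8 (195 GB) → disk 1 (remaining 81 GB)
f9 (995 GB) → disk 7 (remaining 5 GB)
f10 (550 GB) → disk 8 (remaining 450 GB)
f11 (639 GB) → disk 9 (remaining 361 GB)
f12 (308 GB) → disk 9 (remaining 53 GB)
f13 (774 GB) → disk 10 (remaining 226 GB)
f14 (622 GB) → disk 11 (remaining 378 GB)
f15 (945 GB) → disk 12 (remaining 55 GB)
Final disks: [345,379,195] [876] [830] [554] [962] [597] [995] [550] [639,308] [774] [622] [945].

12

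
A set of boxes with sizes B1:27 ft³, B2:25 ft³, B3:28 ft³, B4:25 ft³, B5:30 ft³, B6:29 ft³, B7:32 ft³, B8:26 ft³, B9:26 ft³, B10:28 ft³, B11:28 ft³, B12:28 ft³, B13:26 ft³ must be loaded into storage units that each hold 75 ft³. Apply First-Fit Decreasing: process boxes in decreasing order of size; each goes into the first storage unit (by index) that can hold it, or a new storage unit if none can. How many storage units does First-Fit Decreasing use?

Sorted descending: 32, 30, 29, 28, 28, 28, 28, 27, 26, 26, 26, 25, 25.
32 ft³ → storage unit 1 (remaining 43 ft³)
30 ft³ → storage unit 1 (remaining 13 ft³)
29 ft³ → storage unit 2 (remaining 46 ft³)
28 ft³ → storage unit 2 (remaining 18 ft³)
28 ft³ → storage unit 3 (remaining 47 ft³)
28 ft³ → storage unit 3 (remaining 19 ft³)
28 ft³ → storage unit 4 (remaining 47 ft³)
27 ft³ → storage unit 4 (remaining 20 ft³)
26 ft³ → storage unit 5 (remaining 49 ft³)
26 ft³ → storage unit 5 (remaining 23 ft³)
26 ft³ → storage unit 6 (remaining 49 ft³)
25 ft³ → storage unit 6 (remaining 24 ft³)
25 ft³ → storage unit 7 (remaining 50 ft³)

7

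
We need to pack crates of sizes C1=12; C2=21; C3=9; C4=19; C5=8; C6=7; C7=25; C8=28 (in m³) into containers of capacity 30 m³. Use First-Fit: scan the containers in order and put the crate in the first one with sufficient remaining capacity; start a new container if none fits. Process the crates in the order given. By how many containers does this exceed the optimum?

First-Fit: [12,9,8] [21,7] [19] [25] [28] → 5 containers.
Total size 129 m³; any packing needs at least ⌈129/30⌉ = 5 containers.
So 5 is already optimal.

0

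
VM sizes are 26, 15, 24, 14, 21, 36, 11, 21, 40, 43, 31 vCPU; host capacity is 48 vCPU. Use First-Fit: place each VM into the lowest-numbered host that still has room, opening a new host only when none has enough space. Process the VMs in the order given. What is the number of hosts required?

8

Put 26 vCPU in host 1; 22 vCPU remain.
Put 15 vCPU in host 1; 7 vCPU remain.
Put 24 vCPU in host 2; 24 vCPU remain.
Put 14 vCPU in host 2; 10 vCPU remain.
Put 21 vCPU in host 3; 27 vCPU remain.
Put 36 vCPU in host 4; 12 vCPU remain.
Put 11 vCPU in host 3; 16 vCPU remain.
Put 21 vCPU in host 5; 27 vCPU remain.
Put 40 vCPU in host 6; 8 vCPU remain.
Put 43 vCPU in host 7; 5 vCPU remain.
Put 31 vCPU in host 8; 17 vCPU remain.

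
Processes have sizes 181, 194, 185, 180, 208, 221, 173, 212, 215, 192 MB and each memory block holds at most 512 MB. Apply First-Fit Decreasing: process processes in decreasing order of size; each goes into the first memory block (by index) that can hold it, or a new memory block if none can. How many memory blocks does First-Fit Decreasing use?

5 memory blocks

Sorted descending: 221, 215, 212, 208, 194, 192, 185, 181, 180, 173.
memory block 1: place 221 MB, 291 MB left
memory block 1: place 215 MB, 76 MB left
memory block 2: place 212 MB, 300 MB left
memory block 2: place 208 MB, 92 MB left
memory block 3: place 194 MB, 318 MB left
memory block 3: place 192 MB, 126 MB left
memory block 4: place 185 MB, 327 MB left
memory block 4: place 181 MB, 146 MB left
memory block 5: place 180 MB, 332 MB left
memory block 5: place 173 MB, 159 MB left
Final memory blocks: [221,215] [212,208] [194,192] [185,181] [180,173].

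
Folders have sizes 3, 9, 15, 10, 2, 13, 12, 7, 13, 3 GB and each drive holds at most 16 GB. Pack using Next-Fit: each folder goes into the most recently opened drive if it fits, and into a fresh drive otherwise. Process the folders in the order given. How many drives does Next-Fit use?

3 GB → drive 1 (remaining 13 GB)
9 GB → drive 1 (remaining 4 GB)
15 GB → drive 2 (remaining 1 GB)
10 GB → drive 3 (remaining 6 GB)
2 GB → drive 3 (remaining 4 GB)
13 GB → drive 4 (remaining 3 GB)
12 GB → drive 5 (remaining 4 GB)
7 GB → drive 6 (remaining 9 GB)
13 GB → drive 7 (remaining 3 GB)
3 GB → drive 7 (remaining 0 GB)
Final drives: [3,9] [15] [10,2] [13] [12] [7] [13,3].

7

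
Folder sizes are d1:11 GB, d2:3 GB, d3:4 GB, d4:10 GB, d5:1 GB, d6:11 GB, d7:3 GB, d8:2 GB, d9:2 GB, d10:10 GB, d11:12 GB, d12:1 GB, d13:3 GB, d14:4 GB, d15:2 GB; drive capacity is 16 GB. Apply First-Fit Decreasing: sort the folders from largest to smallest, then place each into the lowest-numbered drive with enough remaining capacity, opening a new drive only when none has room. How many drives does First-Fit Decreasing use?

5

Sorted descending: 12, 11, 11, 10, 10, 4, 4, 3, 3, 3, 2, 2, 2, 1, 1.
12 GB → drive 1 (remaining 4 GB)
11 GB → drive 2 (remaining 5 GB)
11 GB → drive 3 (remaining 5 GB)
10 GB → drive 4 (remaining 6 GB)
10 GB → drive 5 (remaining 6 GB)
4 GB → drive 1 (remaining 0 GB)
4 GB → drive 2 (remaining 1 GB)
3 GB → drive 3 (remaining 2 GB)
3 GB → drive 4 (remaining 3 GB)
3 GB → drive 4 (remaining 0 GB)
2 GB → drive 3 (remaining 0 GB)
2 GB → drive 5 (remaining 4 GB)
2 GB → drive 5 (remaining 2 GB)
1 GB → drive 2 (remaining 0 GB)
1 GB → drive 5 (remaining 1 GB)
Final drives: [12,4] [11,4,1] [11,3,2] [10,3,3] [10,2,2,1].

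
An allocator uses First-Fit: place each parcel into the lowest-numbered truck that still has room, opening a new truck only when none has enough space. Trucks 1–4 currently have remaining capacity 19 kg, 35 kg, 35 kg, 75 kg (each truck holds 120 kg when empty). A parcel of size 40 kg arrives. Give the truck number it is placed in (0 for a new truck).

Trucks with room: truck 4 (75 kg).
The first with room is truck 4.

4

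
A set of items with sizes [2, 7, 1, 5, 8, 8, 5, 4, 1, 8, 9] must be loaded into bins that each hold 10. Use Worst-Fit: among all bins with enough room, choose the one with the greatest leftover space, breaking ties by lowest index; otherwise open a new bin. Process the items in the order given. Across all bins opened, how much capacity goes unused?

12

2 → bin 1 (remaining 8)
7 → bin 1 (remaining 1)
1 → bin 1 (remaining 0)
5 → bin 2 (remaining 5)
8 → bin 3 (remaining 2)
8 → bin 4 (remaining 2)
5 → bin 2 (remaining 0)
4 → bin 5 (remaining 6)
1 → bin 5 (remaining 5)
8 → bin 6 (remaining 2)
9 → bin 7 (remaining 1)
7 bins × 10 = 70; used 58; unused 12.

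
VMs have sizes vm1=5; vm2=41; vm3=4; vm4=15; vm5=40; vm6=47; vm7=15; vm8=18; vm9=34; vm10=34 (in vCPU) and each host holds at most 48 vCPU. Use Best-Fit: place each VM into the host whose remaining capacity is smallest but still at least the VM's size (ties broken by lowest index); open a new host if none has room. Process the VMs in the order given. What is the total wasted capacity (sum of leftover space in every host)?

host 1: place vm1 (5 vCPU), 43 vCPU left
host 1: place vm2 (41 vCPU), 2 vCPU left
host 2: place vm3 (4 vCPU), 44 vCPU left
host 2: place vm4 (15 vCPU), 29 vCPU left
host 3: place vm5 (40 vCPU), 8 vCPU left
host 4: place vm6 (47 vCPU), 1 vCPU left
host 2: place vm7 (15 vCPU), 14 vCPU left
host 5: place vm8 (18 vCPU), 30 vCPU left
host 6: place vm9 (34 vCPU), 14 vCPU left
host 7: place vm10 (34 vCPU), 14 vCPU left
7 hosts × 48 vCPU = 336 vCPU; used 253 vCPU; unused 83 vCPU.

83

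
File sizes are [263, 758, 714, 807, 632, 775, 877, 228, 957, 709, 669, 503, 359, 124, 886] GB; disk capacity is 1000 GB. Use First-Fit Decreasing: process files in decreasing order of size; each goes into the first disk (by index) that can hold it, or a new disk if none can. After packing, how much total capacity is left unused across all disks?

1739

Sorted descending: 957, 886, 877, 807, 775, 758, 714, 709, 669, 632, 503, 359, 263, 228, 124.
957 GB → disk 1 (remaining 43 GB)
886 GB → disk 2 (remaining 114 GB)
877 GB → disk 3 (remaining 123 GB)
807 GB → disk 4 (remaining 193 GB)
775 GB → disk 5 (remaining 225 GB)
758 GB → disk 6 (remaining 242 GB)
714 GB → disk 7 (remaining 286 GB)
709 GB → disk 8 (remaining 291 GB)
669 GB → disk 9 (remaining 331 GB)
632 GB → disk 10 (remaining 368 GB)
503 GB → disk 11 (remaining 497 GB)
359 GB → disk 10 (remaining 9 GB)
263 GB → disk 7 (remaining 23 GB)
228 GB → disk 6 (remaining 14 GB)
124 GB → disk 4 (remaining 69 GB)
11 disks × 1000 GB = 11000 GB; used 9261 GB; unused 1739 GB.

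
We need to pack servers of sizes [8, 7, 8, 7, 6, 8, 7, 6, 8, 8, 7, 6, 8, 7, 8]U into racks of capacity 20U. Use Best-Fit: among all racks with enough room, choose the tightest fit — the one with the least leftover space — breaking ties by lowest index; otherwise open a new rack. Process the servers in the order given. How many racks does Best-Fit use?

Put 8U in rack 1; 12U remain.
Put 7U in rack 1; 5U remain.
Put 8U in rack 2; 12U remain.
Put 7U in rack 2; 5U remain.
Put 6U in rack 3; 14U remain.
Put 8U in rack 3; 6U remain.
Put 7U in rack 4; 13U remain.
Put 6U in rack 3; 0U remain.
Put 8U in rack 4; 5U remain.
Put 8U in rack 5; 12U remain.
Put 7U in rack 5; 5U remain.
Put 6U in rack 6; 14U remain.
Put 8U in rack 6; 6U remain.
Put 7U in rack 7; 13U remain.
Put 8U in rack 7; 5U remain.

7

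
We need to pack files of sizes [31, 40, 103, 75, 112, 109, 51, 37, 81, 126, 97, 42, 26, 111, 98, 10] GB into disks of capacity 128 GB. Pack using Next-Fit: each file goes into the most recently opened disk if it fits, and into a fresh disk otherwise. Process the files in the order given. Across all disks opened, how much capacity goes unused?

disk 1: place 31 GB, 97 GB left
disk 1: place 40 GB, 57 GB left
disk 2: place 103 GB, 25 GB left
disk 3: place 75 GB, 53 GB left
disk 4: place 112 GB, 16 GB left
disk 5: place 109 GB, 19 GB left
disk 6: place 51 GB, 77 GB left
disk 6: place 37 GB, 40 GB left
disk 7: place 81 GB, 47 GB left
disk 8: place 126 GB, 2 GB left
disk 9: place 97 GB, 31 GB left
disk 10: place 42 GB, 86 GB left
disk 10: place 26 GB, 60 GB left
disk 11: place 111 GB, 17 GB left
disk 12: place 98 GB, 30 GB left
disk 12: place 10 GB, 20 GB left
12 disks × 128 GB = 1536 GB; used 1149 GB; unused 387 GB.

387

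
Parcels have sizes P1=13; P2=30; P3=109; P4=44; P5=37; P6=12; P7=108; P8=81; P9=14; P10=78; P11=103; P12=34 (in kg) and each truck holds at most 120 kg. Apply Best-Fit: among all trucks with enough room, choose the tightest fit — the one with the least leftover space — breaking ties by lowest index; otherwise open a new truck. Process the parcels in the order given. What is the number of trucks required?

truck 1: place P1 (13 kg), 107 kg left
truck 1: place P2 (30 kg), 77 kg left
truck 2: place P3 (109 kg), 11 kg left
truck 1: place P4 (44 kg), 33 kg left
truck 3: place P5 (37 kg), 83 kg left
truck 1: place P6 (12 kg), 21 kg left
truck 4: place P7 (108 kg), 12 kg left
truck 3: place P8 (81 kg), 2 kg left
truck 1: place P9 (14 kg), 7 kg left
truck 5: place P10 (78 kg), 42 kg left
truck 6: place P11 (103 kg), 17 kg left
truck 5: place P12 (34 kg), 8 kg left

6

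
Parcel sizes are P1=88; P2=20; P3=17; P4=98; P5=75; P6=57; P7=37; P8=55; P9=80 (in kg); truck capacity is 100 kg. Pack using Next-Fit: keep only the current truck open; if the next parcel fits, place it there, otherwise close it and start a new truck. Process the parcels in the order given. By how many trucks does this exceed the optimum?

Next-Fit: [88] [20,17] [98] [75] [57,37] [55] [80] → 7 trucks.
Total size 527 kg; any packing needs at least ⌈527/100⌉ = 6 trucks.
An optimal packing achieves that bound: [98] [88] [80,20] [75,17] [57,37] [55] → 6 trucks.
Excess: 7 − 6 = 1.

1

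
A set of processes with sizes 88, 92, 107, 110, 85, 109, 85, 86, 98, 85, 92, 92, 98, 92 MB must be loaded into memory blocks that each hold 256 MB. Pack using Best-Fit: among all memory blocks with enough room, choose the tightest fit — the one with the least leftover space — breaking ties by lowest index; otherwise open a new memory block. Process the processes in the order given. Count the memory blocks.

7 memory blocks

memory block 1: place 88 MB, 168 MB left
memory block 1: place 92 MB, 76 MB left
memory block 2: place 107 MB, 149 MB left
memory block 2: place 110 MB, 39 MB left
memory block 3: place 85 MB, 171 MB left
memory block 3: place 109 MB, 62 MB left
memory block 4: place 85 MB, 171 MB left
memory block 4: place 86 MB, 85 MB left
memory block 5: place 98 MB, 158 MB left
memory block 4: place 85 MB, 0 MB left
memory block 5: place 92 MB, 66 MB left
memory block 6: place 92 MB, 164 MB left
memory block 6: place 98 MB, 66 MB left
memory block 7: place 92 MB, 164 MB left
Final memory blocks: [88,92] [107,110] [85,109] [85,86,85] [98,92] [92,98] [92].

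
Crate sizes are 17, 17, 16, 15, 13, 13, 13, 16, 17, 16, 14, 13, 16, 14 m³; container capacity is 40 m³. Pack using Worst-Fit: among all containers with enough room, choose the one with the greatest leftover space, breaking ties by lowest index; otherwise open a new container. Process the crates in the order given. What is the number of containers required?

7 containers

container 1: place 17 m³, 23 m³ left
container 1: place 17 m³, 6 m³ left
container 2: place 16 m³, 24 m³ left
container 2: place 15 m³, 9 m³ left
container 3: place 13 m³, 27 m³ left
container 3: place 13 m³, 14 m³ left
container 3: place 13 m³, 1 m³ left
container 4: place 16 m³, 24 m³ left
container 4: place 17 m³, 7 m³ left
container 5: place 16 m³, 24 m³ left
container 5: place 14 m³, 10 m³ left
container 6: place 13 m³, 27 m³ left
container 6: place 16 m³, 11 m³ left
container 7: place 14 m³, 26 m³ left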